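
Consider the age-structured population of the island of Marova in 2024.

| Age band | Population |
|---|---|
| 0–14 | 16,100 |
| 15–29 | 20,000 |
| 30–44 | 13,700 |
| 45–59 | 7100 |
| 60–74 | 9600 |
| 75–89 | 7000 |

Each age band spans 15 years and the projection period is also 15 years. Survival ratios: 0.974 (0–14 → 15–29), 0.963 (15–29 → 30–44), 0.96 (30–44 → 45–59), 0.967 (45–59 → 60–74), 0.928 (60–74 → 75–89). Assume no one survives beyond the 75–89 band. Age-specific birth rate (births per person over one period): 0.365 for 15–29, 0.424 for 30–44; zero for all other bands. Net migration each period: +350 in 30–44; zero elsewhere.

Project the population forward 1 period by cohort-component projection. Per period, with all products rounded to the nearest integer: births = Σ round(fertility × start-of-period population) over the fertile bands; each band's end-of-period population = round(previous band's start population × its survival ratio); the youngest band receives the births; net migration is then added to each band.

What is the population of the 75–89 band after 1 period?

8909

Let group 1 be 0–14 through group 6 = 75–89.
Period 1:
Births: 20000 × 0.365 = 7300 ; 13700 × 0.424 = 5809 → 13109
Group 2: 16100 × 0.974 = 15681
Group 3: 20000 × 0.963 = 19260
Group 4: 13700 × 0.96 = 13152
Group 5: 7100 × 0.967 = 6866
Group 6: 9600 × 0.928 = 8909
Net migration: Group 3 + 350 → 19610
Population now: 0–14=13109, 15–29=15681, 30–44=19610, 45–59=13152, 60–74=6866, 75–89=8909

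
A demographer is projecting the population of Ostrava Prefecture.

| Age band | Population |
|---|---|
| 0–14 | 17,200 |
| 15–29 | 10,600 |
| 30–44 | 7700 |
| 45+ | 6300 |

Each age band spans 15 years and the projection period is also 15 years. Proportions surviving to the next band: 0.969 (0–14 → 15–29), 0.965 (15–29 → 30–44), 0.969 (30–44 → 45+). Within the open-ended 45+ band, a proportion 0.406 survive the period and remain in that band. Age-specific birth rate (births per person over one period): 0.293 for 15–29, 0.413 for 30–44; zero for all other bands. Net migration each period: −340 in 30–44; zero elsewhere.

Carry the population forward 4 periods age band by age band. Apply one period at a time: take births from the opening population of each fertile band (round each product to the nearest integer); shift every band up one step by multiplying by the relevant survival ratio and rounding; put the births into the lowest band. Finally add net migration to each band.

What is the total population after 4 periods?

[period 1]
Births: 10600 * 0.293 = 3106, 7700 * 0.413 = 3180 → total 6286
15–29: 17200 * 0.969 = 16667
30–44: 10600 * 0.965 = 10229
45+: 7700 * 0.969 + 6300 * 0.406 = 7461 + 2558 = 10019
Net migration: 30–44 − 340 → 9889
Population now: 0–14=6286, 15–29=16667, 30–44=9889, 45+=10019
[period 2]
Births: 16667 * 0.293 = 4883, 9889 * 0.413 = 4084 → total 8967
15–29: 6286 * 0.969 = 6091
30–44: 16667 * 0.965 = 16084
45+: 9889 * 0.969 + 10019 * 0.406 = 9582 + 4068 = 13650
Net migration: 30–44 − 340 → 15744
Population now: 0–14=8967, 15–29=6091, 30–44=15744, 45+=13650
[period 3]
Births: 6091 * 0.293 = 1785, 15744 * 0.413 = 6502 → total 8287
15–29: 8967 * 0.969 = 8689
30–44: 6091 * 0.965 = 5878
45+: 15744 * 0.969 + 13650 * 0.406 = 15256 + 5542 = 20798
Net migration: 30–44 − 340 → 5538
Population now: 0–14=8287, 15–29=8689, 30–44=5538, 45+=20798
[period 4]
Births: 8689 * 0.293 = 2546, 5538 * 0.413 = 2287 → total 4833
15–29: 8287 * 0.969 = 8030
30–44: 8689 * 0.965 = 8385
45+: 5538 * 0.969 + 20798 * 0.406 = 5366 + 8444 = 13810
Net migration: 30–44 − 340 → 8045
Population now: 0–14=4833, 15–29=8030, 30–44=8045, 45+=13810
Total after period 4: 4833 + 8030 + 8045 + 13810 = 34718

34718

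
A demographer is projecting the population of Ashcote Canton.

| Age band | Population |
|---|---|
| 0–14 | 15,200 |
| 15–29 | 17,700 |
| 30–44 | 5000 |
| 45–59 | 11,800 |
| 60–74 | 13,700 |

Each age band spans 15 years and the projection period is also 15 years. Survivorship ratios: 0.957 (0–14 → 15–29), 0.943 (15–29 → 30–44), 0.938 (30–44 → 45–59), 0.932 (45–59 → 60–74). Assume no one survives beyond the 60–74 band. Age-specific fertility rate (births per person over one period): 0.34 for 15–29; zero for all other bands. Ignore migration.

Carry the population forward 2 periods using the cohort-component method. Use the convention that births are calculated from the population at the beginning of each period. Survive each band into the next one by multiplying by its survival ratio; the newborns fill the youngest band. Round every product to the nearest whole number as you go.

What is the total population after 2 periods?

44449

[period 1]
Births: 17700 * 0.34 = 6018
15–29: 15200 * 0.957 = 14546
30–44: 17700 * 0.943 = 16691
45–59: 5000 * 0.938 = 4690
60–74: 11800 * 0.932 = 10998
End of period: [6018, 14546, 16691, 4690, 10998]
[period 2]
Births: 14546 * 0.34 = 4946
15–29: 6018 * 0.957 = 5759
30–44: 14546 * 0.943 = 13717
45–59: 16691 * 0.938 = 15656
60–74: 4690 * 0.932 = 4371
End of period: [4946, 5759, 13717, 15656, 4371]
Total after period 2: 4946 + 5759 + 13717 + 15656 + 4371 = 44449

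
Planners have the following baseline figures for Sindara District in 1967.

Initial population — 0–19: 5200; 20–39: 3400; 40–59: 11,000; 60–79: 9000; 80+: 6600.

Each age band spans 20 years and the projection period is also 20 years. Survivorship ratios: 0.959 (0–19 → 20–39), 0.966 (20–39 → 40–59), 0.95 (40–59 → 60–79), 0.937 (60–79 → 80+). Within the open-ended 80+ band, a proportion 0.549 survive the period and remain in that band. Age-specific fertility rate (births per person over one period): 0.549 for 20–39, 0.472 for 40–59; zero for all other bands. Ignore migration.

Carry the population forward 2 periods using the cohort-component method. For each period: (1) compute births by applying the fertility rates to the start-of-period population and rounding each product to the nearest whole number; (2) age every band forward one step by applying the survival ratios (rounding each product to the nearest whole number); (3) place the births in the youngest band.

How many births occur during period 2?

(Groups numbered youngest = 1 to oldest = 5.)
Period 1:
Births: 3400 * 0.549 = 1867  |  11000 * 0.472 = 5192 ⇒ total 7059
Group 2: 5200 * 0.959 = 4987
Group 3: 3400 * 0.966 = 3284
Group 4: 11000 * 0.95 = 10450
Group 5: 9000 * 0.937 + 6600 * 0.549 = 8433 + 3623 = 12056
→ [7059, 4987, 3284, 10450, 12056]
Period 2:
Births: 4987 * 0.549 = 2738  |  3284 * 0.472 = 1550 ⇒ total 4288
Group 2: 7059 * 0.959 = 6770
Group 3: 4987 * 0.966 = 4817
Group 4: 3284 * 0.95 = 3120
Group 5: 10450 * 0.937 + 12056 * 0.549 = 9792 + 6619 = 16411
→ [4288, 6770, 4817, 3120, 16411]

4288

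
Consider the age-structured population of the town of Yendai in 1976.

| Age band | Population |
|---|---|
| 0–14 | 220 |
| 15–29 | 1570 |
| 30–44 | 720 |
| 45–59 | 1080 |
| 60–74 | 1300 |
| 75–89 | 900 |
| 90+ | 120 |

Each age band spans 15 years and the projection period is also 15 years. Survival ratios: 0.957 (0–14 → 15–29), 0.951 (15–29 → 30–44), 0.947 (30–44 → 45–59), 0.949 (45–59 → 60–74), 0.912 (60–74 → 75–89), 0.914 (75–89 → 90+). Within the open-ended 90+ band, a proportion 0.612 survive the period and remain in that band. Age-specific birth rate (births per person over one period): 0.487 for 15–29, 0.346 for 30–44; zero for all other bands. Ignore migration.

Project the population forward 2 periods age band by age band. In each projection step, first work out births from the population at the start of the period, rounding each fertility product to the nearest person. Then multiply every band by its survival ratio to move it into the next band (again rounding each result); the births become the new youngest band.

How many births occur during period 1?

— Period 1 —
Births: 1570 × 0.487 = 765, 720 × 0.346 = 249 — total 1014
15–29: 220 × 0.957 = 211
30–44: 1570 × 0.951 = 1493
45–59: 720 × 0.947 = 682
60–74: 1080 × 0.949 = 1025
75–89: 1300 × 0.912 = 1186
90+: 900 × 0.914 + 120 × 0.612 = 823 + 73 = 896
End of period: [1014, 211, 1493, 682, 1025, 1186, 896]

1014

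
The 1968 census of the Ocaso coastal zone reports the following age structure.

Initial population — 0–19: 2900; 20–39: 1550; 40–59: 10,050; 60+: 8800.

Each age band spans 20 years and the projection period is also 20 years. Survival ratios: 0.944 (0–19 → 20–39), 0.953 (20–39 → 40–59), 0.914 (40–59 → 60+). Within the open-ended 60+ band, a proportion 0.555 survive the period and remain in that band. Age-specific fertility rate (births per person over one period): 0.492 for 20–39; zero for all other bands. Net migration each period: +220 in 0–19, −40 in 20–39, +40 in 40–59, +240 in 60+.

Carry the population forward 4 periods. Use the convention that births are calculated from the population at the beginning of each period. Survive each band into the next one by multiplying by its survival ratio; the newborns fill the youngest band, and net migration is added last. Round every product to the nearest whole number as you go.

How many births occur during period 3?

437

Period 1:
Births: 1550 * 0.492 = 763
20–39: 2900 * 0.944 = 2738
40–59: 1550 * 0.953 = 1477
60+: 10050 * 0.914 + 8800 * 0.555 = 9186 + 4884 = 14070
Net migration: 0–19 + 220 → 983; 20–39 − 40 → 2698; 40–59 + 40 → 1517; 60+ + 240 → 14310
Population now: 0–19=983, 20–39=2698, 40–59=1517, 60+=14310
Period 2:
Births: 2698 * 0.492 = 1327
20–39: 983 * 0.944 = 928
40–59: 2698 * 0.953 = 2571
60+: 1517 * 0.914 + 14310 * 0.555 = 1387 + 7942 = 9329
Net migration: 0–19 + 220 → 1547; 20–39 − 40 → 888; 40–59 + 40 → 2611; 60+ + 240 → 9569
Population now: 0–19=1547, 20–39=888, 40–59=2611, 60+=9569
Period 3:
Births: 888 * 0.492 = 437
20–39: 1547 * 0.944 = 1460
40–59: 888 * 0.953 = 846
60+: 2611 * 0.914 + 9569 * 0.555 = 2386 + 5311 = 7697
Net migration: 0–19 + 220 → 657; 20–39 − 40 → 1420; 40–59 + 40 → 886; 60+ + 240 → 7937
Population now: 0–19=657, 20–39=1420, 40–59=886, 60+=7937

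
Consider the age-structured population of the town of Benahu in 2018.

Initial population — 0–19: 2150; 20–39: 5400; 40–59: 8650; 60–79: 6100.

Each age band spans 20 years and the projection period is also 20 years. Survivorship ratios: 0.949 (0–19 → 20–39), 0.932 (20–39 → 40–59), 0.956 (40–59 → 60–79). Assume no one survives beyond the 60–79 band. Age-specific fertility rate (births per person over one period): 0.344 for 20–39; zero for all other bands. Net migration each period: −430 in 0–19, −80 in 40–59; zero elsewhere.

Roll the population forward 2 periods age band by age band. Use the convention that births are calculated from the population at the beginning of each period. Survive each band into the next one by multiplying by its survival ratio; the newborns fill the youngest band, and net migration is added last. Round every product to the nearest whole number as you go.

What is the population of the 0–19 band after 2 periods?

Period 1.
Births: 5400 × 0.344 = 1858
20–39: 2150 × 0.949 = 2040
40–59: 5400 × 0.932 = 5033
60–79: 8650 × 0.956 = 8269
Net migration: 0–19 − 430 → 1428; 40–59 − 80 → 4953
Giving 1428 / 2040 / 4953 / 8269.
Period 2.
Births: 2040 × 0.344 = 702
20–39: 1428 × 0.949 = 1355
40–59: 2040 × 0.932 = 1901
60–79: 4953 × 0.956 = 4735
Net migration: 0–19 − 430 → 272; 40–59 − 80 → 1821
Giving 272 / 1355 / 1821 / 4735.

272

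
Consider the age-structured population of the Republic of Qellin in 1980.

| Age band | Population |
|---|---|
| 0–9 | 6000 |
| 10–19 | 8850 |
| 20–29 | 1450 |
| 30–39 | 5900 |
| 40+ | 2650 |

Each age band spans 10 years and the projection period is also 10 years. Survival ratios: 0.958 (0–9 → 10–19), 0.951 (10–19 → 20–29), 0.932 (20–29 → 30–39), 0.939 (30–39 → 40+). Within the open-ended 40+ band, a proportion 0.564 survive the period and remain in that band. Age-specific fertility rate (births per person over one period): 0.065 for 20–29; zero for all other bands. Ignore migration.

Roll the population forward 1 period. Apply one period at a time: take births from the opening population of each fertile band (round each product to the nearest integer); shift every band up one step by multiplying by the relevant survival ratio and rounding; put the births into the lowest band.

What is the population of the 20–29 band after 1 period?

8416

Numbering the bands 1..5 from youngest to oldest:
Period 1.
Births: 1450 × 0.065 = 94
Band 2: 6000 × 0.958 = 5748
Band 3: 8850 × 0.951 = 8416
Band 4: 1450 × 0.932 = 1351
Band 5: 5900 × 0.939 + 2650 × 0.564 = 5540 + 1495 = 7035
Population now: 0–9=94, 10–19=5748, 20–29=8416, 30–39=1351, 40+=7035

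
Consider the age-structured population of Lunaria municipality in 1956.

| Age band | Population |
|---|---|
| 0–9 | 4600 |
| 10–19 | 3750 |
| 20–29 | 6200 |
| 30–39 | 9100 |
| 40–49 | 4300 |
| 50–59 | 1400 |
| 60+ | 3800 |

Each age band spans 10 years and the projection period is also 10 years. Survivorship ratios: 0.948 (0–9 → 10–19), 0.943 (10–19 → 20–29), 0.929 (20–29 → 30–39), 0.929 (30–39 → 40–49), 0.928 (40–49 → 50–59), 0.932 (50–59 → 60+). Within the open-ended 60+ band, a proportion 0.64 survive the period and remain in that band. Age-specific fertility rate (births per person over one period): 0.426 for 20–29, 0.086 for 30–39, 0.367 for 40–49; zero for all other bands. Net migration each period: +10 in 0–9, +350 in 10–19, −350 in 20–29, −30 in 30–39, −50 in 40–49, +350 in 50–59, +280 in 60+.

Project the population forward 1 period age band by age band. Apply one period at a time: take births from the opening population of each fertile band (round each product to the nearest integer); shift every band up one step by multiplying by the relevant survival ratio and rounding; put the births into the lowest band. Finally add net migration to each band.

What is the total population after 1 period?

35400

Call the groups 1 to 7, youngest first.
After projecting period 1:
Births: 6200 × 0.426 = 2641, 9100 × 0.086 = 783, 4300 × 0.367 = 1578 ⇒ total 5002
Group 2: 4600 × 0.948 = 4361
Group 3: 3750 × 0.943 = 3536
Group 4: 6200 × 0.929 = 5760
Group 5: 9100 × 0.929 = 8454
Group 6: 4300 × 0.928 = 3990
Group 7: 1400 × 0.932 + 3800 × 0.64 = 1305 + 2432 = 3737
Net migration: Group 1 + 10 → 5012; Group 2 + 350 → 4711; Group 3 − 350 → 3186; Group 4 − 30 → 5730; Group 5 − 50 → 8404; Group 6 + 350 → 4340; Group 7 + 280 → 4017
Population now: 0–9=5012, 10–19=4711, 20–29=3186, 30–39=5730, 40–49=8404, 50–59=4340, 60+=4017
Total after period 1: 5012 + 4711 + 3186 + 5730 + 8404 + 4340 + 4017 = 35400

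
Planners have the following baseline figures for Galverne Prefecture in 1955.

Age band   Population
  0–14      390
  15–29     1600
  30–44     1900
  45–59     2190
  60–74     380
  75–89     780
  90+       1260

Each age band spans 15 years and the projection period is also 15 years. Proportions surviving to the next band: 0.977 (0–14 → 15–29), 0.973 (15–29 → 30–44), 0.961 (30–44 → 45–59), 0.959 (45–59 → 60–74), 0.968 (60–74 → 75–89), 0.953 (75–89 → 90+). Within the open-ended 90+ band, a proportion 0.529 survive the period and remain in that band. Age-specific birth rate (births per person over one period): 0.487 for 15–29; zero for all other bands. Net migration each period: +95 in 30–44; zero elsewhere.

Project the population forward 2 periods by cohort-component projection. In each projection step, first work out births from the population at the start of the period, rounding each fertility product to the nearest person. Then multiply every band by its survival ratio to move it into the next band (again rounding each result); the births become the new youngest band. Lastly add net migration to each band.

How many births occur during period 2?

186

Period 1:
Births: 1600 × 0.487 = 779
15–29: 390 × 0.977 = 381
30–44: 1600 × 0.973 = 1557
45–59: 1900 × 0.961 = 1826
60–74: 2190 × 0.959 = 2100
75–89: 380 × 0.968 = 368
90+: 780 × 0.953 + 1260 × 0.529 = 743 + 667 = 1410
Net migration: 30–44 + 95 → 1652
→ [779, 381, 1652, 1826, 2100, 368, 1410]
Period 2:
Births: 381 × 0.487 = 186
15–29: 779 × 0.977 = 761
30–44: 381 × 0.973 = 371
45–59: 1652 × 0.961 = 1588
60–74: 1826 × 0.959 = 1751
75–89: 2100 × 0.968 = 2033
90+: 368 × 0.953 + 1410 × 0.529 = 351 + 746 = 1097
Net migration: 30–44 + 95 → 466
→ [186, 761, 466, 1588, 1751, 2033, 1097]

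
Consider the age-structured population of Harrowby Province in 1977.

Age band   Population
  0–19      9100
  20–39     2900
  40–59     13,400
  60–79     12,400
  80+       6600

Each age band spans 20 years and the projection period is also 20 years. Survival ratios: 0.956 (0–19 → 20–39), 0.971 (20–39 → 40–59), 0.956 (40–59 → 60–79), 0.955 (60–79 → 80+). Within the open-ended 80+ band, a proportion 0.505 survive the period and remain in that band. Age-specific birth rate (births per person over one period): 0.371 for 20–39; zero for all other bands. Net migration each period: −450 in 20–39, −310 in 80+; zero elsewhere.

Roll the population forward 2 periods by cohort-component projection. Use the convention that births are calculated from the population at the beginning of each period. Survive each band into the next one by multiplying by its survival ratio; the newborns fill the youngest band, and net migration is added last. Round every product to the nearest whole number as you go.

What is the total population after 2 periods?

Numbering the bands 1..5 from youngest to oldest:
After projecting period 1:
Births: 2900 × 0.371 = 1076
Band 2: 9100 × 0.956 = 8700
Band 3: 2900 × 0.971 = 2816
Band 4: 13400 × 0.956 = 12810
Band 5: 12400 × 0.955 + 6600 × 0.505 = 11842 + 3333 = 15175
Net migration: Band 2 − 450 → 8250; Band 5 − 310 → 14865
Population now: 0–19=1076, 20–39=8250, 40–59=2816, 60–79=12810, 80+=14865
After projecting period 2:
Births: 8250 × 0.371 = 3061
Band 2: 1076 × 0.956 = 1029
Band 3: 8250 × 0.971 = 8011
Band 4: 2816 × 0.956 = 2692
Band 5: 12810 × 0.955 + 14865 × 0.505 = 12234 + 7507 = 19741
Net migration: Band 2 − 450 → 579; Band 5 − 310 → 19431
Population now: 0–19=3061, 20–39=579, 40–59=8011, 60–79=2692, 80+=19431
Total after period 2: 3061 + 579 + 8011 + 2692 + 19431 = 33774

33774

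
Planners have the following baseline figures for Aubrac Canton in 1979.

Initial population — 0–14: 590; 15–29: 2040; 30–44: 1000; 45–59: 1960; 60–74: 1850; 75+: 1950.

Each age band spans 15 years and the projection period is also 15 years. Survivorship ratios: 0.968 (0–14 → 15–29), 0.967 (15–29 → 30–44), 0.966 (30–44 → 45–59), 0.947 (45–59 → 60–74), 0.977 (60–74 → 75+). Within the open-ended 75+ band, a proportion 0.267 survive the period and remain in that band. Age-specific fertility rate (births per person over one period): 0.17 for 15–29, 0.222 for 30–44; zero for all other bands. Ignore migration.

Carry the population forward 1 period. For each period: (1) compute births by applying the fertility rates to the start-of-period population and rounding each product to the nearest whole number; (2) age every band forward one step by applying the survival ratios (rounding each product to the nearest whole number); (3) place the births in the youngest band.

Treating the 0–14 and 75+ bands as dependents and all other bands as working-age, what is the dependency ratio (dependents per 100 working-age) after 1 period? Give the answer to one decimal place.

54.0

Numbering the bands 1..6 from youngest to oldest:
After projecting period 1:
Births: 2040 × 0.17 = 347, 1000 × 0.222 = 222 — total 569
Band 2: 590 × 0.968 = 571
Band 3: 2040 × 0.967 = 1973
Band 4: 1000 × 0.966 = 966
Band 5: 1960 × 0.947 = 1856
Band 6: 1850 × 0.977 + 1950 × 0.267 = 1807 + 521 = 2328
End of period: [569, 571, 1973, 966, 1856, 2328]
Dependents (band 0–14 + band 75+) = 569 + 2328 = 2897; working-age = 5366; ratio = 2897/5366 × 100 = 54.0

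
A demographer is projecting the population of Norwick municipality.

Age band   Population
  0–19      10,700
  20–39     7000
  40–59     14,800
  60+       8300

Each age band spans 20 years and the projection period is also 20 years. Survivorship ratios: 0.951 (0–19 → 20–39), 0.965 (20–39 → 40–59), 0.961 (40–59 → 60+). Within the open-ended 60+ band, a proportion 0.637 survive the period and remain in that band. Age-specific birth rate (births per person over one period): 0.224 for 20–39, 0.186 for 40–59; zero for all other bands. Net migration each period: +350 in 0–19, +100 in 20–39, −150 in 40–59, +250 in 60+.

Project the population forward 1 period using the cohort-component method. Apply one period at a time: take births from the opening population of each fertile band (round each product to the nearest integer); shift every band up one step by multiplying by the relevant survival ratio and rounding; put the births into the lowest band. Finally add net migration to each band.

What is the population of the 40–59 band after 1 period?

(Bands numbered youngest = 1 to oldest = 4.)
— Period 1 —
Births: 7000 * 0.224 = 1568  |  14800 * 0.186 = 2753 — total 4321
Band 2: 10700 * 0.951 = 10176
Band 3: 7000 * 0.965 = 6755
Band 4: 14800 * 0.961 + 8300 * 0.637 = 14223 + 5287 = 19510
Net migration: Band 1 + 350 → 4671; Band 2 + 100 → 10276; Band 3 − 150 → 6605; Band 4 + 250 → 19760
→ [4671, 10276, 6605, 19760]

6605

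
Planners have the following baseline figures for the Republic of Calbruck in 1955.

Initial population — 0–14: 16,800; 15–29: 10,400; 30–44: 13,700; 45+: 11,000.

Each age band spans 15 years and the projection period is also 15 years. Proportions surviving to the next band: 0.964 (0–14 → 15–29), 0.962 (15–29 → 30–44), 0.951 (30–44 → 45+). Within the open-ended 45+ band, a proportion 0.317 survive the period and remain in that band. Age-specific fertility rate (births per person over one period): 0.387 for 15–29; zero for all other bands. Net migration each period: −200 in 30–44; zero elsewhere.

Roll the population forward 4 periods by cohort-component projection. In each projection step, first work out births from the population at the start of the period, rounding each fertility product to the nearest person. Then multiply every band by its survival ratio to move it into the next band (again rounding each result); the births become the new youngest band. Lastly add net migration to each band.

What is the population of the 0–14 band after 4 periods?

2338

Period 1.
Births: 10400 * 0.387 = 4025
15–29: 16800 * 0.964 = 16195
30–44: 10400 * 0.962 = 10005
45+: 13700 * 0.951 + 11000 * 0.317 = 13029 + 3487 = 16516
Net migration: 30–44 − 200 → 9805
Giving 4025 / 16195 / 9805 / 16516.
Period 2.
Births: 16195 * 0.387 = 6267
15–29: 4025 * 0.964 = 3880
30–44: 16195 * 0.962 = 15580
45+: 9805 * 0.951 + 16516 * 0.317 = 9325 + 5236 = 14561
Net migration: 30–44 − 200 → 15380
Giving 6267 / 3880 / 15380 / 14561.
Period 3.
Births: 3880 * 0.387 = 1502
15–29: 6267 * 0.964 = 6041
30–44: 3880 * 0.962 = 3733
45+: 15380 * 0.951 + 14561 * 0.317 = 14626 + 4616 = 19242
Net migration: 30–44 − 200 → 3533
Giving 1502 / 6041 / 3533 / 19242.
Period 4.
Births: 6041 * 0.387 = 2338
15–29: 1502 * 0.964 = 1448
30–44: 6041 * 0.962 = 5811
45+: 3533 * 0.951 + 19242 * 0.317 = 3360 + 6100 = 9460
Net migration: 30–44 − 200 → 5611
Giving 2338 / 1448 / 5611 / 9460.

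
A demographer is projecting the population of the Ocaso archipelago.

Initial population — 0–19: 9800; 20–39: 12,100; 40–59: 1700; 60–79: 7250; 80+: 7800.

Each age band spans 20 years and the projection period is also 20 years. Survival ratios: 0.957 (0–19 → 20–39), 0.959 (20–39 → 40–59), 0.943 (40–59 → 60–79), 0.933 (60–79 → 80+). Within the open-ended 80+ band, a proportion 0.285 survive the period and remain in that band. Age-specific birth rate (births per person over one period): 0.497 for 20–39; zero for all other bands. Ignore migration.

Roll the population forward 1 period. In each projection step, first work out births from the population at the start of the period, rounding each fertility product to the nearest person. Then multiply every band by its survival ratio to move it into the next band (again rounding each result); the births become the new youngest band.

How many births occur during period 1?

6014

[period 1]
Births: 12100 × 0.497 = 6014
20–39: 9800 × 0.957 = 9379
40–59: 12100 × 0.959 = 11604
60–79: 1700 × 0.943 = 1603
80+: 7250 × 0.933 + 7800 × 0.285 = 6764 + 2223 = 8987
Giving 6014 / 9379 / 11604 / 1603 / 8987.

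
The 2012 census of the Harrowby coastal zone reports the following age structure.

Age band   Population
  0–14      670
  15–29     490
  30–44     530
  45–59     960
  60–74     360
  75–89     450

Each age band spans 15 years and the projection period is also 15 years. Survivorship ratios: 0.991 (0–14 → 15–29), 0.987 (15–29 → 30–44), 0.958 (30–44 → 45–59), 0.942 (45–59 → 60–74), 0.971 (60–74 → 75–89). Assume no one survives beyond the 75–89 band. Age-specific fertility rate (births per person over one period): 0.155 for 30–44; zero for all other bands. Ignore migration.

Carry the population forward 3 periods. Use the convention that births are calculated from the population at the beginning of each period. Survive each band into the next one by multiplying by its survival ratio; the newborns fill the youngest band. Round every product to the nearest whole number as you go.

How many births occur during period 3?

102

Let group 1 be 0–14 through group 6 = 75–89.
Period 1:
Births: 530 × 0.155 = 82
Group 2: 670 × 0.991 = 664
Group 3: 490 × 0.987 = 484
Group 4: 530 × 0.958 = 508
Group 5: 960 × 0.942 = 904
Group 6: 360 × 0.971 = 350
Population now: 0–14=82, 15–29=664, 30–44=484, 45–59=508, 60–74=904, 75–89=350
Period 2:
Births: 484 × 0.155 = 75
Group 2: 82 × 0.991 = 81
Group 3: 664 × 0.987 = 655
Group 4: 484 × 0.958 = 464
Group 5: 508 × 0.942 = 479
Group 6: 904 × 0.971 = 878
Population now: 0–14=75, 15–29=81, 30–44=655, 45–59=464, 60–74=479, 75–89=878
Period 3:
Births: 655 × 0.155 = 102
Group 2: 75 × 0.991 = 74
Group 3: 81 × 0.987 = 80
Group 4: 655 × 0.958 = 627
Group 5: 464 × 0.942 = 437
Group 6: 479 × 0.971 = 465
Population now: 0–14=102, 15–29=74, 30–44=80, 45–59=627, 60–74=437, 75–89=465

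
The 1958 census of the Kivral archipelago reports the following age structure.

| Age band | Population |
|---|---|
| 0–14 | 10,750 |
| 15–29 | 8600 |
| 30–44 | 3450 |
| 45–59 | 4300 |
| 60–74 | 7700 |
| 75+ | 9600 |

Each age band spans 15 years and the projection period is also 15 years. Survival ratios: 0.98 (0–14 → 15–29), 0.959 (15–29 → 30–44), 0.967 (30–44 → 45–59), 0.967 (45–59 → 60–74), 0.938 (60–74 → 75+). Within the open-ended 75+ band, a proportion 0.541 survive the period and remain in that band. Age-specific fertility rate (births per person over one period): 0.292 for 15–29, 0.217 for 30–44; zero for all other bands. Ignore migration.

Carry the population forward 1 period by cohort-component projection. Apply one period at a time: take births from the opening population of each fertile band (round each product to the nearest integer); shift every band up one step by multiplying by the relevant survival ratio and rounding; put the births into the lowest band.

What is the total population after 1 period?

(Bands numbered youngest = 1 to oldest = 6.)
— Period 1 —
Births: 8600 × 0.292 = 2511, 3450 × 0.217 = 749 → 3260
Band 2: 10750 × 0.98 = 10535
Band 3: 8600 × 0.959 = 8247
Band 4: 3450 × 0.967 = 3336
Band 5: 4300 × 0.967 = 4158
Band 6: 7700 × 0.938 + 9600 × 0.541 = 7223 + 5194 = 12417
→ [3260, 10535, 8247, 3336, 4158, 12417]
Total after period 1: 3260 + 10535 + 8247 + 3336 + 4158 + 12417 = 41953

41953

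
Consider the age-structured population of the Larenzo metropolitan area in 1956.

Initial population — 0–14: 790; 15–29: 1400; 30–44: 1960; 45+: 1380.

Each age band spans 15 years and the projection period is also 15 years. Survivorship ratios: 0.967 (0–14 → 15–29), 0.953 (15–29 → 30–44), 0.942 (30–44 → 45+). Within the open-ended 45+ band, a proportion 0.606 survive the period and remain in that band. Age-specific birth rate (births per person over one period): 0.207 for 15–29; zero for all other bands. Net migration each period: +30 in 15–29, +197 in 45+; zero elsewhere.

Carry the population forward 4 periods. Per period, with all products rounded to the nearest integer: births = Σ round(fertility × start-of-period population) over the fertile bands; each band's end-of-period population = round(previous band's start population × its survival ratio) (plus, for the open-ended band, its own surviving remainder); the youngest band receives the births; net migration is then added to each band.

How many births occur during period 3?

[period 1]
Births: 1400 × 0.207 = 290
15–29: 790 × 0.967 = 764
30–44: 1400 × 0.953 = 1334
45+: 1960 × 0.942 + 1380 × 0.606 = 1846 + 836 = 2682
Net migration: 15–29 + 30 → 794; 45+ + 197 → 2879
→ [290, 794, 1334, 2879]
[period 2]
Births: 794 × 0.207 = 164
15–29: 290 × 0.967 = 280
30–44: 794 × 0.953 = 757
45+: 1334 × 0.942 + 2879 × 0.606 = 1257 + 1745 = 3002
Net migration: 15–29 + 30 → 310; 45+ + 197 → 3199
→ [164, 310, 757, 3199]
[period 3]
Births: 310 × 0.207 = 64
15–29: 164 × 0.967 = 159
30–44: 310 × 0.953 = 295
45+: 757 × 0.942 + 3199 × 0.606 = 713 + 1939 = 2652
Net migration: 15–29 + 30 → 189; 45+ + 197 → 2849
→ [64, 189, 295, 2849]

64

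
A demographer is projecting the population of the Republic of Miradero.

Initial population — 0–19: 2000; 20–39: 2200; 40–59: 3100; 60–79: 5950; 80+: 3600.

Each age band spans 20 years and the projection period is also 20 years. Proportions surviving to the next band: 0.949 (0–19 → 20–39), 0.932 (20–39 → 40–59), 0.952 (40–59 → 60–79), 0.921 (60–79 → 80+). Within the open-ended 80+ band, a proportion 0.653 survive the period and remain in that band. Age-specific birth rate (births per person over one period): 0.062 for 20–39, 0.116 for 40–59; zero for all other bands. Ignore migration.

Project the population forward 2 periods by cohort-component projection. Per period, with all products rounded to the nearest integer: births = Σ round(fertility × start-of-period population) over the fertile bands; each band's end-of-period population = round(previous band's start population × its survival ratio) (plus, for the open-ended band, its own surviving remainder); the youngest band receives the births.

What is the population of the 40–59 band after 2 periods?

Call the bands 1 to 5, youngest first.
[period 1]
Births: 2200 × 0.062 = 136 ; 3100 × 0.116 = 360 — total 496
Band 2: 2000 × 0.949 = 1898
Band 3: 2200 × 0.932 = 2050
Band 4: 3100 × 0.952 = 2951
Band 5: 5950 × 0.921 + 3600 × 0.653 = 5480 + 2351 = 7831
Giving 496 / 1898 / 2050 / 2951 / 7831.
[period 2]
Births: 1898 × 0.062 = 118 ; 2050 × 0.116 = 238 — total 356
Band 2: 496 × 0.949 = 471
Band 3: 1898 × 0.932 = 1769
Band 4: 2050 × 0.952 = 1952
Band 5: 2951 × 0.921 + 7831 × 0.653 = 2718 + 5114 = 7832
Giving 356 / 471 / 1769 / 1952 / 7832.

1769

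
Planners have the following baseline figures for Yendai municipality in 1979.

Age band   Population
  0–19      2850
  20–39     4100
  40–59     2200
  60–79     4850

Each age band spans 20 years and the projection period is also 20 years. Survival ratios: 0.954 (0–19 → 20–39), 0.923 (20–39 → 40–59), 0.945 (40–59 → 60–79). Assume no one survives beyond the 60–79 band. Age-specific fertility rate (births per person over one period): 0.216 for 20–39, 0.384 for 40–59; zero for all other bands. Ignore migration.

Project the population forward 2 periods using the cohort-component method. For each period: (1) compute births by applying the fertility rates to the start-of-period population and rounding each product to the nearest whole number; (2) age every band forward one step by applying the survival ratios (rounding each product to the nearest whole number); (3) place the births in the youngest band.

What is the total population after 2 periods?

9777

Period 1:
Births: 4100 × 0.216 = 886, 2200 × 0.384 = 845 ⇒ total 1731
20–39: 2850 × 0.954 = 2719
40–59: 4100 × 0.923 = 3784
60–79: 2200 × 0.945 = 2079
Population now: 0–19=1731, 20–39=2719, 40–59=3784, 60–79=2079
Period 2:
Births: 2719 × 0.216 = 587, 3784 × 0.384 = 1453 ⇒ total 2040
20–39: 1731 × 0.954 = 1651
40–59: 2719 × 0.923 = 2510
60–79: 3784 × 0.945 = 3576
Population now: 0–19=2040, 20–39=1651, 40–59=2510, 60–79=3576
Total after period 2: 2040 + 1651 + 2510 + 3576 = 9777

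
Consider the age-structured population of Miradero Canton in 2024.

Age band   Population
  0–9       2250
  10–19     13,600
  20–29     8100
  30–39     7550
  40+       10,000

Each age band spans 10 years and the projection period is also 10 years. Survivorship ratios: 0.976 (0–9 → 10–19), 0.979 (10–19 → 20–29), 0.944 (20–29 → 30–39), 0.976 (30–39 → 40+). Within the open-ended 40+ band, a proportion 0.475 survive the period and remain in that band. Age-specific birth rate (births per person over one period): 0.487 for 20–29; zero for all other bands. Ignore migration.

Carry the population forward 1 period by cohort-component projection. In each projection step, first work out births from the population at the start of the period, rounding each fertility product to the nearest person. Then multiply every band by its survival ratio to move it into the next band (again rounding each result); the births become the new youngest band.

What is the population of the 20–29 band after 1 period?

Let group 1 be 0–9 through group 5 = 40+.
— Period 1 —
Births: 8100 * 0.487 = 3945
Group 2: 2250 * 0.976 = 2196
Group 3: 13600 * 0.979 = 13314
Group 4: 8100 * 0.944 = 7646
Group 5: 7550 * 0.976 + 10000 * 0.475 = 7369 + 4750 = 12119
Giving 3945 / 2196 / 13314 / 7646 / 12119.

13314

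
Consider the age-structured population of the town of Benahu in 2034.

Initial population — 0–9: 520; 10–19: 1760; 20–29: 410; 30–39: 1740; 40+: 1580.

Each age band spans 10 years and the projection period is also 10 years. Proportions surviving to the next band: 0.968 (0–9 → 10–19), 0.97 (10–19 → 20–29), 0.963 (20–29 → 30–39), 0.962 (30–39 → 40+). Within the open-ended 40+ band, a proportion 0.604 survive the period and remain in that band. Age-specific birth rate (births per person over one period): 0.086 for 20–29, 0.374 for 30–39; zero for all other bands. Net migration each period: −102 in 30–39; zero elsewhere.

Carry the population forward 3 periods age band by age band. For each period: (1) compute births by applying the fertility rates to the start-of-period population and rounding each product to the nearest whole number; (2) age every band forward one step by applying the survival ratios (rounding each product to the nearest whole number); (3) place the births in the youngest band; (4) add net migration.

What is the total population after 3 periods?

4492

Let band 1 be 0–9 through band 5 = 40+.
Period 1.
Births: 410 × 0.086 = 35, 1740 × 0.374 = 651 → total 686
Band 2: 520 × 0.968 = 503
Band 3: 1760 × 0.97 = 1707
Band 4: 410 × 0.963 = 395
Band 5: 1740 × 0.962 + 1580 × 0.604 = 1674 + 954 = 2628
Net migration: Band 4 − 102 → 293
End of period: [686, 503, 1707, 293, 2628]
Period 2.
Births: 1707 × 0.086 = 147, 293 × 0.374 = 110 → total 257
Band 2: 686 × 0.968 = 664
Band 3: 503 × 0.97 = 488
Band 4: 1707 × 0.963 = 1644
Band 5: 293 × 0.962 + 2628 × 0.604 = 282 + 1587 = 1869
Net migration: Band 4 − 102 → 1542
End of period: [257, 664, 488, 1542, 1869]
Period 3.
Births: 488 × 0.086 = 42, 1542 × 0.374 = 577 → total 619
Band 2: 257 × 0.968 = 249
Band 3: 664 × 0.97 = 644
Band 4: 488 × 0.963 = 470
Band 5: 1542 × 0.962 + 1869 × 0.604 = 1483 + 1129 = 2612
Net migration: Band 4 − 102 → 368
End of period: [619, 249, 644, 368, 2612]
Total after period 3: 619 + 249 + 644 + 368 + 2612 = 4492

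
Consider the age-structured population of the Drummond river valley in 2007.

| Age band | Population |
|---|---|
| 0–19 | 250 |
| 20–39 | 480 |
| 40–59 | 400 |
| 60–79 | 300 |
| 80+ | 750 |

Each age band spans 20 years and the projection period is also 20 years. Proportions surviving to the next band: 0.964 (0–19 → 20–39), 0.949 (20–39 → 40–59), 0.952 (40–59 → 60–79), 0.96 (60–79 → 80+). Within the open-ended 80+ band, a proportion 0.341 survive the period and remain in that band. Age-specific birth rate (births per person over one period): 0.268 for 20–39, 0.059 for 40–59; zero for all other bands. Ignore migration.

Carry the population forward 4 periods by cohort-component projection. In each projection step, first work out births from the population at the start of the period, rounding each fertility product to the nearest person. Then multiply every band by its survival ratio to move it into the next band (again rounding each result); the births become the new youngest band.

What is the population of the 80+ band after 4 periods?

415

Let group 1 be 0–19 through group 5 = 80+.
— Period 1 —
Births: 480 × 0.268 = 129, 400 × 0.059 = 24 → total 153
Group 2: 250 × 0.964 = 241
Group 3: 480 × 0.949 = 456
Group 4: 400 × 0.952 = 381
Group 5: 300 × 0.96 + 750 × 0.341 = 288 + 256 = 544
Population now: 0–19=153, 20–39=241, 40–59=456, 60–79=381, 80+=544
— Period 2 —
Births: 241 × 0.268 = 65, 456 × 0.059 = 27 → total 92
Group 2: 153 × 0.964 = 147
Group 3: 241 × 0.949 = 229
Group 4: 456 × 0.952 = 434
Group 5: 381 × 0.96 + 544 × 0.341 = 366 + 186 = 552
Population now: 0–19=92, 20–39=147, 40–59=229, 60–79=434, 80+=552
— Period 3 —
Births: 147 × 0.268 = 39, 229 × 0.059 = 14 → total 53
Group 2: 92 × 0.964 = 89
Group 3: 147 × 0.949 = 140
Group 4: 229 × 0.952 = 218
Group 5: 434 × 0.96 + 552 × 0.341 = 417 + 188 = 605
Population now: 0–19=53, 20–39=89, 40–59=140, 60–79=218, 80+=605
— Period 4 —
Births: 89 × 0.268 = 24, 140 × 0.059 = 8 → total 32
Group 2: 53 × 0.964 = 51
Group 3: 89 × 0.949 = 84
Group 4: 140 × 0.952 = 133
Group 5: 218 × 0.96 + 605 × 0.341 = 209 + 206 = 415
Population now: 0–19=32, 20–39=51, 40–59=84, 60–79=133, 80+=415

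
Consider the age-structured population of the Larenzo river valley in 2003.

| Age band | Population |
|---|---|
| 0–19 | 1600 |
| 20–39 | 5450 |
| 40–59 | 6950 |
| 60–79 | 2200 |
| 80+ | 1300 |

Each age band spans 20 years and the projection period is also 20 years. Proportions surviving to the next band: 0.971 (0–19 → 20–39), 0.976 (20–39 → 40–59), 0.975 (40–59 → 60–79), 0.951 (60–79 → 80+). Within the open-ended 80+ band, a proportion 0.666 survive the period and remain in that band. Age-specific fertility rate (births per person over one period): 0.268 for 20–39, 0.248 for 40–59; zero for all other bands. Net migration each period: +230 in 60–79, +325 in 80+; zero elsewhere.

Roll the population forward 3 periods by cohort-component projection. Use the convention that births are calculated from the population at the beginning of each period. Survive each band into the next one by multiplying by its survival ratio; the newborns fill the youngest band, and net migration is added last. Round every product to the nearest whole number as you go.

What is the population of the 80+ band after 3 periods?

Call the bands 1 to 5, youngest first.
[period 1]
Births: 5450 × 0.268 = 1461 ; 6950 × 0.248 = 1724 → total 3185
Band 2: 1600 × 0.971 = 1554
Band 3: 5450 × 0.976 = 5319
Band 4: 6950 × 0.975 = 6776
Band 5: 2200 × 0.951 + 1300 × 0.666 = 2092 + 866 = 2958
Net migration: Band 4 + 230 → 7006; Band 5 + 325 → 3283
End of period: [3185, 1554, 5319, 7006, 3283]
[period 2]
Births: 1554 × 0.268 = 416 ; 5319 × 0.248 = 1319 → total 1735
Band 2: 3185 × 0.971 = 3093
Band 3: 1554 × 0.976 = 1517
Band 4: 5319 × 0.975 = 5186
Band 5: 7006 × 0.951 + 3283 × 0.666 = 6663 + 2186 = 8849
Net migration: Band 4 + 230 → 5416; Band 5 + 325 → 9174
End of period: [1735, 3093, 1517, 5416, 9174]
[period 3]
Births: 3093 × 0.268 = 829 ; 1517 × 0.248 = 376 → total 1205
Band 2: 1735 × 0.971 = 1685
Band 3: 3093 × 0.976 = 3019
Band 4: 1517 × 0.975 = 1479
Band 5: 5416 × 0.951 + 9174 × 0.666 = 5151 + 6110 = 11261
Net migration: Band 4 + 230 → 1709; Band 5 + 325 → 11586
End of period: [1205, 1685, 3019, 1709, 11586]

11586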